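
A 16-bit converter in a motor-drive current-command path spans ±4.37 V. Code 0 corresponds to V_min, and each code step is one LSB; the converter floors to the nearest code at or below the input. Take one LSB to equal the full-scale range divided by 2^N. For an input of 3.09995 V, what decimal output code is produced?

56012

Range = 4.37 − (-4.37) = 8.74 V. LSB = 8.74 V / 2^16 ≈ 133.4 µV.
code = ⌊(V_in − V_min)/LSB⌋ = ⌊(V_in − V_min) × 2^16 / range⌋
     = ⌊(3.09995 − (-4.37)) × 65536 / 8.74⌋ = ⌊7.46995 × 65536/8.74⌋
     = ⌊56012.659⌋ = 56012.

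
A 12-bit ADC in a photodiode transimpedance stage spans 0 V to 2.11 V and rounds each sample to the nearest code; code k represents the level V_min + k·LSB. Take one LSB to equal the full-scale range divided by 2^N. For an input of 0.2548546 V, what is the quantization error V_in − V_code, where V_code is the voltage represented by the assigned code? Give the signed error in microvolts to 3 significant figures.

−138 µV

Full-scale range = 2.11 V. LSB = 2.11 V / 2^12 ≈ 0.5151 mV.
Position in LSBs: (0.2548546 − (0)) × 4096/2.11 = 494.7320; rounding gives k = 495.
Reconstructed level: 0 + 495 × 2.11/4096 V = 0.2549926758 V.
V_in − V_code = 0.2548546 − (0.2549926758) = −138 µV.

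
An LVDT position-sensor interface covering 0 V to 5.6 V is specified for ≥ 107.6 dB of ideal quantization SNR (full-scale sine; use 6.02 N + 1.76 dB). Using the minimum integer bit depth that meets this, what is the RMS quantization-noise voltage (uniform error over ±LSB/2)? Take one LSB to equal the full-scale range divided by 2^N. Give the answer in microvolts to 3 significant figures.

6.17 µV

V_FS = 5.6 V.
Solving 6.02 N ≥ 107.6 − 1.76: N ≥ 17.581. Round up → N = 18.
LSB = 5.6 V / 2^18 = 21.362 µV.
σ_q = LSB/√12 = 21.362 µV/3.4641 = 6.17 µV.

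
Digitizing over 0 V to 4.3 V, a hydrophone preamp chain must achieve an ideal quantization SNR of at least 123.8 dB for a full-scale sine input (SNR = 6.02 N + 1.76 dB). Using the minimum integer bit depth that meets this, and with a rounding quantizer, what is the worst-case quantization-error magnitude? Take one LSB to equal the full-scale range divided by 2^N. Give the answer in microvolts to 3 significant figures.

1.03 µV

Full-scale range = 4.3 V.
Solving 6.02 N ≥ 123.8 − 1.76: N ≥ 20.272. Round up → N = 21.
Step size = 4.3/2097152 V = 2.0504 µV.
|e|_max = LSB/2 = 1.03 µV.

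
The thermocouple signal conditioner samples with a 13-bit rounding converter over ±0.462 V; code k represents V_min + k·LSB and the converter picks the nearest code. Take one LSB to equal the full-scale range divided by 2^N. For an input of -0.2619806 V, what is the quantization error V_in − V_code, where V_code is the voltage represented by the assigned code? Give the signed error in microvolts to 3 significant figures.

+37.5 µV

The full-scale span is 0.462 − (-0.462) = 0.924 V. LSB = 0.924 V / 2^13 ≈ 112.8 µV.
(V_in − V_min)/LSB = (-0.2619806 − (-0.462)) × 8192/0.924 = 1773.3322 → nearest code k = 1773.
Reconstructed level: -0.462 + 1773 × 0.924/8192 V = -0.2620180664 V.
V_in − V_code = -0.2619806 − (-0.2620180664) = +37.5 µV.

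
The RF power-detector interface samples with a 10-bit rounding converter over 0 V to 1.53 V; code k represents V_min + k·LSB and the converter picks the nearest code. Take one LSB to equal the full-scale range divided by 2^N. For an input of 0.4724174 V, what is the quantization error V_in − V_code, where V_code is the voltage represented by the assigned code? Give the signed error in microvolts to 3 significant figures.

+269 µV

Span = 1.53 V. LSB = 1.53 V / 2^10 ≈ 1.494 mV.
(V_in − V_min)/LSB = (0.4724174 − (0)) × 1024/1.53 = 316.1800 → nearest code k = 316.
Reconstructed level: 0 + 316 × 1.53/1024 V = 0.4721484375 V.
V_in − V_code = 0.4724174 − (0.4721484375) = +269 µV.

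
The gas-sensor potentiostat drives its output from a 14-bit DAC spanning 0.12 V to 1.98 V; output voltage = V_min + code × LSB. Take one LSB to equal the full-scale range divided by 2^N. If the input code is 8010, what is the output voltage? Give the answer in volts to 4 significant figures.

1.029 V

Full-scale range = 1.98 V − (0.12 V) = 1.86 V. LSB = 1.86 V / 2^14.
V_out = 0.12 + 8010 × (1.86/16384) V
      = 0.12 V + 0.909338 V = 1.02934 V.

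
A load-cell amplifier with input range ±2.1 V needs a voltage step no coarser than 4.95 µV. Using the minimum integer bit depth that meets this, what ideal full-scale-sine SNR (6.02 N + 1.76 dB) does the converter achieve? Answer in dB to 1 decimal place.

Range = 2.1 − (-2.1) = 4.2 V.
Required number of levels: 4.2/4.95 µV = 848480; smallest N with 2^N ≥ that is 20.
Ideal SNR at N = 20: 6.02·20 + 1.76 = 122.2 dB.

122.2 dB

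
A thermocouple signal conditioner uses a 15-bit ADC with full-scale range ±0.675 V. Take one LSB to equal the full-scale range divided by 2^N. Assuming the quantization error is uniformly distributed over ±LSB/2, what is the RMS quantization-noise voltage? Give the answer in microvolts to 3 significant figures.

Full-scale range = 0.675 V − (-0.675 V) = 1.35 V.
LSB = 1.35 V ÷ 2^15 = 1.35/32768 V = 41.199 µV.
V_rms = LSB/√12 = 41.199 µV / √12 = 11.9 µV.

11.9 µV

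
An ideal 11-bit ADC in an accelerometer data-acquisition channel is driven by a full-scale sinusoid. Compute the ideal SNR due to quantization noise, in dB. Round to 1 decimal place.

68.0 dB

SNR = 6.02·11 + 1.76 = 67.98 dB.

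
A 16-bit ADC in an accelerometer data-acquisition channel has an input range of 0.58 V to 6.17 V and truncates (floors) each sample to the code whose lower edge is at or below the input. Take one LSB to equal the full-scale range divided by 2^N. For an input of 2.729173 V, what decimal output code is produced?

Full-scale range = 6.17 V − (0.58 V) = 5.59 V. LSB = 5.59 V / 2^16 ≈ 85.30 µV.
(V_in − V_min) × 2^16/range = (2.729173 − (0.58)) × 65536/5.59 = 25196.458.
Floor → code = 25196.

25196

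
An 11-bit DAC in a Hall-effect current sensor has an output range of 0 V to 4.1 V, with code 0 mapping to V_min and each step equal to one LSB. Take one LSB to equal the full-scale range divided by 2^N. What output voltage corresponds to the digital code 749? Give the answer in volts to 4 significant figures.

Span = 4.1 V. LSB = 4.1 V / 2^11.
V_out = V_min + code × LSB = 0 V + 749 × 4.1 V / 2048
      = 0 + 1.49946 = 1.49946 V.

1.499 V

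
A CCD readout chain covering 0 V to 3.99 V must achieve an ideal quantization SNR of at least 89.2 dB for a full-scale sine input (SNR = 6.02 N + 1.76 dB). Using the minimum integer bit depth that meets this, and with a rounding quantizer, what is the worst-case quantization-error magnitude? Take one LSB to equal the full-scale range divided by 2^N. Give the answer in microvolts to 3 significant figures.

Full-scale range = 3.99 V.
Required N = ⌈(89.2 − 1.76)/6.02⌉ = ⌈14.525⌉ = 15.
LSB = 3.99 V / 2^15 = 121.77 µV.
|e|_max = LSB/2 = 60.9 µV.

60.9 µV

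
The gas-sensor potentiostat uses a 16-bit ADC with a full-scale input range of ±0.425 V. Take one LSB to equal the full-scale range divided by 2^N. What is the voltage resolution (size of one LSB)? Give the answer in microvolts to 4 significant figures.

12.97 µV

Range = 0.425 − (-0.425) = 0.85 V.
Number of codes = 2^16 = 65536.
Step size = 0.85/65536 V = 12.97 µV.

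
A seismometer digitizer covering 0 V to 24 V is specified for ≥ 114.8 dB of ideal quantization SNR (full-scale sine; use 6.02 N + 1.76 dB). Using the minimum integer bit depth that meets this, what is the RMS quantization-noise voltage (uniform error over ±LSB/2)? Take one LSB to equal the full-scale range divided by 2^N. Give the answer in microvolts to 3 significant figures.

13.2 µV

Span = 24 V.
Required N = ⌈(114.8 − 1.76)/6.02⌉ = ⌈18.777⌉ = 19.
One LSB is 24 V / 524288 = 45.776 µV.
RMS noise = LSB/√12 = 13.2 µV.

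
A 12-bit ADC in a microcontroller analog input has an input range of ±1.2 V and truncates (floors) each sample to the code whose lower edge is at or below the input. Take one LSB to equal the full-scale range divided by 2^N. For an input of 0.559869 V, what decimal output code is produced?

3003

The full-scale span is 1.2 − (-1.2) = 2.4 V. LSB = 2.4 V / 2^12 ≈ 0.5859 mV.
V_in − V_min = 0.559869 − (-1.2) = 1.759869 V.
Divide by LSB: 1.759869 × 4096/2.4 = 3003.5098.
Truncating gives code 3003.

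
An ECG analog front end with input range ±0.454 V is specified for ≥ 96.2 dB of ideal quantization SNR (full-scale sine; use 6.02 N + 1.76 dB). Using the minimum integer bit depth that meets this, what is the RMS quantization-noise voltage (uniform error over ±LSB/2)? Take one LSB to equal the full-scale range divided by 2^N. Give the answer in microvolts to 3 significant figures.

Span: 0.454 V − (-0.454 V) = 0.908 V.
6.02 N + 1.76 ≥ 96.2 gives N ≥ 15.688, so the minimum integer is 16.
Step size = 0.908/65536 V = 13.855 µV.
V_rms = LSB/√12 = 4.00 µV.

4.00 µV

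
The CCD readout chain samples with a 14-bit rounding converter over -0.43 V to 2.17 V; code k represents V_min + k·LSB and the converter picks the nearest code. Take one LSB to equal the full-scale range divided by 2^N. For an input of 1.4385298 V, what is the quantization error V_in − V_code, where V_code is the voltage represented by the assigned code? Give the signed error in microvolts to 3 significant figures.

Full-scale range = 2.17 V − (-0.43 V) = 2.6 V. LSB = 2.6 V / 2^14 ≈ 158.7 µV.
(1.4385298 − (-0.43)) / LSB = 1.8685298 × 16384/2.6 = 11774.6124. Nearest integer: k = 11775.
V_code = V_min + k × range/2^14 = -0.43 + 11775 × 2.6/16384 = 1.4385913086 V.
V_in − V_code = 1.4385298 − (1.4385913086) = −61.5 µV.

−61.5 µV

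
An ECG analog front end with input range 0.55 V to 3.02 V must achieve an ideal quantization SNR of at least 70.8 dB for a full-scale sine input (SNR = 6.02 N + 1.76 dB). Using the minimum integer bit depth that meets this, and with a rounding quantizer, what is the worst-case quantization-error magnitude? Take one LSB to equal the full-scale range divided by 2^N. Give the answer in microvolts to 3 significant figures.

Full-scale range = 3.02 V − (0.55 V) = 2.47 V.
N ≥ (70.8 − 1.76)/6.02 = 11.468 → N_min = 12.
Step size = 2.47/4096 V = 0.60303 mV.
|e|_max = LSB/2 = 302 µV.

302 µV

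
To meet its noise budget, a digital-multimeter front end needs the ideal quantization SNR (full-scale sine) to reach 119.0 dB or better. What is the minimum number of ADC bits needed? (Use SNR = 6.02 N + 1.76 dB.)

Solving 6.02 N ≥ 119.0 − 1.76: N ≥ 19.475. Round up → N = 20.

20 bits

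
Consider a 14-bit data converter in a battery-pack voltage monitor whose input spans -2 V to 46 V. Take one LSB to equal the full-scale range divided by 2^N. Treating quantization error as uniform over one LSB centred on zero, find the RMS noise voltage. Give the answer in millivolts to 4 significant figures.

The full-scale span is 46 − (-2) = 48 V.
One LSB is 48 V / 16384 = 2.92969 mV.
σ_q = LSB/√12 = 2.92969 mV/3.4641 = 0.8457 mV.

0.8457 mV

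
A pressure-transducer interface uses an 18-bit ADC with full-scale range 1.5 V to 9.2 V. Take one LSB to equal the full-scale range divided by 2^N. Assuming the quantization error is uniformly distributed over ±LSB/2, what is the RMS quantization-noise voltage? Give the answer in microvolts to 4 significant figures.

Span: 9.2 V − (1.5 V) = 7.7 V.
LSB = 7.7 V ÷ 2^18 = 7.7/262144 V = 29.3732 µV.
V_rms = LSB/√12 = 29.3732 µV / √12 = 8.479 µV.

8.479 µV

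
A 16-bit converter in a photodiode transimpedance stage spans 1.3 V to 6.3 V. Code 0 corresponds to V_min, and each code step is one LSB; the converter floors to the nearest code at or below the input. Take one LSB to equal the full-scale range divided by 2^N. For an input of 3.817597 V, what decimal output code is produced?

32998

Range = 6.3 − (1.3) = 5 V. LSB = 5 V / 2^16 ≈ 76.29 µV.
V_in − V_min = 3.817597 − (1.3) = 2.517597 V.
Divide by LSB: 2.517597 × 65536/5 = 32998.6474.
Truncating gives code 32998.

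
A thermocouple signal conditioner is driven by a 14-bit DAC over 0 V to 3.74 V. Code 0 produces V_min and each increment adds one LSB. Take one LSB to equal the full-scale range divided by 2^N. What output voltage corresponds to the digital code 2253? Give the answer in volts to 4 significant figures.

Full-scale range = 3.74 V. LSB = 3.74 V / 2^14.
Output = V_min + (2253/16384) × range = 0 + 0.137512 × 3.74 V
      = 0 V + 0.514296 V = 0.514296 V.

0.5143 V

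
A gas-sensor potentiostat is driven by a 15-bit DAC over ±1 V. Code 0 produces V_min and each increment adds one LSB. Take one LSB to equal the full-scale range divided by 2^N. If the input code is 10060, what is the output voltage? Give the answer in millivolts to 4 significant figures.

-386.0 mV

Span: 1 V − (-1 V) = 2 V. LSB = 2 V / 2^15.
V_out = -1 + 10060 × (2/32768) V
      = -1 + 0.614014 = -0.385986 V.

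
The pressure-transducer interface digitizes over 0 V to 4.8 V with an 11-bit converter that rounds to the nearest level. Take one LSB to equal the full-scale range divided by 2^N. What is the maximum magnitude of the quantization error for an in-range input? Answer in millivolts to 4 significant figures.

1.172 mV

Range is 4.8 V.
One LSB is 4.8 V / 2048 = 2.34375 mV.
|e|_max = LSB/2 = 1.172 mV.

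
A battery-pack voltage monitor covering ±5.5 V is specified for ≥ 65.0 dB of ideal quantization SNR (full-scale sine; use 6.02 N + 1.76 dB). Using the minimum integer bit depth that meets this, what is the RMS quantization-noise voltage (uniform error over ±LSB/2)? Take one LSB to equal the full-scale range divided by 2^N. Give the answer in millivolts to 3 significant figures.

1.55 mV

Range = 5.5 − (-5.5) = 11 V.
Required N = ⌈(65.0 − 1.76)/6.02⌉ = ⌈10.505⌉ = 11.
Step size = 11/2048 V = 5.3711 mV.
V_rms = LSB/√12 = 1.55 mV.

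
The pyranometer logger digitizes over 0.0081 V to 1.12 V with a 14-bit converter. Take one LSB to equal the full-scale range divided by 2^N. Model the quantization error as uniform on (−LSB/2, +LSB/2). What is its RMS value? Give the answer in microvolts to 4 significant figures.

19.59 µV

Range = 1.12 − (0.0081) = 1.1119 V.
One LSB is 1.1119 V / 16384 = 67.8650 µV.
For a uniform distribution on [−LSB/2, +LSB/2], V_rms = LSB/√12 = 67.8650 µV/3.4641 = 19.59 µV.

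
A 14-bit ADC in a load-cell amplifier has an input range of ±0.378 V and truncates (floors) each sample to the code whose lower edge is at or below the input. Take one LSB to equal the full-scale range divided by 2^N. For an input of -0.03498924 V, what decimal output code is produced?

7433

The full-scale span is 0.378 − (-0.378) = 0.756 V. LSB = 0.756 V / 2^14 ≈ 46.14 µV.
V_in − V_min = -0.03498924 − (-0.378) = 0.34301076 V.
Divide by LSB: 0.34301076 × 16384/0.756 = 7433.7147.
Truncating gives code 7433.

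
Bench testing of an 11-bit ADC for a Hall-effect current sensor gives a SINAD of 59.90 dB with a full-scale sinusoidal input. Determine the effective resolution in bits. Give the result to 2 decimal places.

9.66 bits

Inverting SNR = 6.02 N + 1.76: N_eff = (59.90 − 1.76)/6.02 = 9.6578.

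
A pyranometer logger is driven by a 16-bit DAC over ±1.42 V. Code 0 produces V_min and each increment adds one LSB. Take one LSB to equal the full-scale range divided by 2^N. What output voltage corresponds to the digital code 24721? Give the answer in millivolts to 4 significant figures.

-348.7 mV

Span: 1.42 V − (-1.42 V) = 2.84 V. LSB = 2.84 V / 2^16.
V_out = V_min + code × LSB = -1.42 V + 24721 × 2.84 V / 65536
      = -1.42 + 1.07128 = -0.348716 V.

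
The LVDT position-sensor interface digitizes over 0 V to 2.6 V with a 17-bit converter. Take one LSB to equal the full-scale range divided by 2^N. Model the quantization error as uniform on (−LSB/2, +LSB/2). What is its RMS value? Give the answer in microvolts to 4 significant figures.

Range is 2.6 V.
One LSB is 2.6 V / 131072 = 19.8364 µV.
For a uniform distribution on [−LSB/2, +LSB/2], V_rms = LSB/√12 = 19.8364 µV/3.4641 = 5.726 µV.

5.726 µV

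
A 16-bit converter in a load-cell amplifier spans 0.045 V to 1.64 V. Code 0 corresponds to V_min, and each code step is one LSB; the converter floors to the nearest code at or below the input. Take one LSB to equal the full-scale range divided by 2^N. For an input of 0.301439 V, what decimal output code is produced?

10536

Full-scale range = 1.64 V − (0.045 V) = 1.595 V. LSB = 1.595 V / 2^16 ≈ 24.34 µV.
(V_in − V_min) × 2^16/range = (0.301439 − (0.045)) × 65536/1.595 = 10536.669.
Floor → code = 10536.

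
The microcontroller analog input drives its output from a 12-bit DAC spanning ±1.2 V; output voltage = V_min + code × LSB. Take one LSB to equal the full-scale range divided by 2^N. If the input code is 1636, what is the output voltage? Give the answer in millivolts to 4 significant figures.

-241.4 mV

Full-scale range = 1.2 V − (-1.2 V) = 2.4 V. LSB = 2.4 V / 2^12.
V_out = V_min + code × LSB = -1.2 V + 1636 × 2.4 V / 4096
      = -1.2 V + 0.958594 V = -0.241406 V.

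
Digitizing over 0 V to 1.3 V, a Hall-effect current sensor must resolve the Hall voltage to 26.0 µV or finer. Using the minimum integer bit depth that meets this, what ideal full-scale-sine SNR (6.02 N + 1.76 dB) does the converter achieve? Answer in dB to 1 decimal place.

98.1 dB

V_FS = 1.3 V.
1.3 V / 26.0 µV = 50000. Since 2^15 = 32768 and 2^16 = 65536, N = 16.
SNR = 6.02 × 16 + 1.76 = 98.08 dB.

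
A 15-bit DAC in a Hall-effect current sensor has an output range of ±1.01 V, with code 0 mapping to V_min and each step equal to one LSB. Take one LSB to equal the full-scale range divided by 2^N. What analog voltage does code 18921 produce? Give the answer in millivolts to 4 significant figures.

156.4 mV

Full-scale range = 1.01 V − (-1.01 V) = 2.02 V. LSB = 2.02 V / 2^15.
V_out = -1.01 + 18921 × (2.02/32768) V
      = -1.01 V + 1.16639 V = 0.156395 V.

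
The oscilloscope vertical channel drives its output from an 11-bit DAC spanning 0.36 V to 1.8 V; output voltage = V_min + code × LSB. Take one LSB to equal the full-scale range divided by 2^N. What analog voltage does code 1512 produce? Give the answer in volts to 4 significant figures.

1.423 V

Full-scale range = 1.8 V − (0.36 V) = 1.44 V. LSB = 1.44 V / 2^11.
V_out = 0.36 + 1512 × (1.44/2048) V
      = 0.36 + 1.06313 = 1.42313 V.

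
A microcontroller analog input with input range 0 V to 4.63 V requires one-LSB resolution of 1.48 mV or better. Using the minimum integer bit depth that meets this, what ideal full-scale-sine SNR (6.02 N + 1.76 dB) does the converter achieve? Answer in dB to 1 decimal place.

Span = 4.63 V.
4.63 V / 1.48 mV = 3128. Since 2^11 = 2048 and 2^12 = 4096, N = 12.
6.02(12) + 1.76 = 74.00 dB.

74.0 dB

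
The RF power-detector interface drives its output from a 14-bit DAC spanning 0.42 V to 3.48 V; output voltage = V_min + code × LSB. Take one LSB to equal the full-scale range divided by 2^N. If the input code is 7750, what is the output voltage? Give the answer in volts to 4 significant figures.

Range = 3.48 − (0.42) = 3.06 V. LSB = 3.06 V / 2^14.
V_out = 0.42 + 7750 × (3.06/16384) V
      = 0.42 V + 1.44745 V = 1.86745 V.

1.867 V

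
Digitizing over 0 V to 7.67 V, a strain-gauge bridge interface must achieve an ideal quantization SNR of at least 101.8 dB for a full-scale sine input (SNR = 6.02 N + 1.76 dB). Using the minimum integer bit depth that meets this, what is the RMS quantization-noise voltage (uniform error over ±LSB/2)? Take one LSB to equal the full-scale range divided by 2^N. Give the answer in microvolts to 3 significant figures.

16.9 µV

Full-scale range = 7.67 V.
Required N = ⌈(101.8 − 1.76)/6.02⌉ = ⌈16.618⌉ = 17.
LSB = 7.67 V ÷ 2^17 = 7.67/131072 V = 58.517 µV.
V_rms = LSB/√12 = 16.9 µV.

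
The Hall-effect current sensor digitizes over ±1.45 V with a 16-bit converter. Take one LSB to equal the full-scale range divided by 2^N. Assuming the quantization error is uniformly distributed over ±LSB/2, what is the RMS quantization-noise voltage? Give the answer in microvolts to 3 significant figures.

12.8 µV

Range = 1.45 − (-1.45) = 2.9 V.
Step size = 2.9/65536 V = 44.250 µV.
RMS of a uniform error over width LSB is LSB/√12 = 12.8 µV.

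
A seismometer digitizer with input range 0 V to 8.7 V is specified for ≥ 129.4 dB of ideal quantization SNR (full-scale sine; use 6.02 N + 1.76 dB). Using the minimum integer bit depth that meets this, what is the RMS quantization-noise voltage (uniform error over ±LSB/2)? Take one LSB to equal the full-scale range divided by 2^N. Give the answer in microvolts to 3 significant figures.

0.599 µV

Span = 8.7 V.
Solving 6.02 N ≥ 129.4 − 1.76: N ≥ 21.203. Round up → N = 22.
Step size = 8.7/4194304 V = 2.0742 µV.
RMS noise = LSB/√12 = 0.599 µV.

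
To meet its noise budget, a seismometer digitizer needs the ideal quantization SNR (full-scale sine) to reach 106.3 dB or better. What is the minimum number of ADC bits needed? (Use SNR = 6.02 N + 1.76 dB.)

18 bits

6.02 N + 1.76 ≥ 106.3 gives N ≥ 17.365, so the minimum integer is 18.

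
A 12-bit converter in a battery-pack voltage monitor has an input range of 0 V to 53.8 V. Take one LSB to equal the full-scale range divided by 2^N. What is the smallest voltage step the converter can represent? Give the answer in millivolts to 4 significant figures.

13.13 mV

Range is 53.8 V.
There are 2^12 = 4096 steps.
LSB = 53.8 V ÷ 2^12 = 53.8/4096 V = 13.13 mV.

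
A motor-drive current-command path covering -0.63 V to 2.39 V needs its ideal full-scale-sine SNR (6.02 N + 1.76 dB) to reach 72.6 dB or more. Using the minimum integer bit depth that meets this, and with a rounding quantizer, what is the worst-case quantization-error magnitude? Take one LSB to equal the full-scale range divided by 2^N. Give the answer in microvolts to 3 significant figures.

369 µV

Range = 2.39 − (-0.63) = 3.02 V.
Required N = ⌈(72.6 − 1.76)/6.02⌉ = ⌈11.767⌉ = 12.
LSB = 3.02 V ÷ 2^12 = 3.02/4096 V = 0.73730 mV.
|e|_max = LSB/2 = 369 µV.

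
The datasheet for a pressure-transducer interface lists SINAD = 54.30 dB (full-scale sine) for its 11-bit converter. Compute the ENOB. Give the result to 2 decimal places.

8.73 bits

ENOB = (SINAD − 1.76) / 6.02 = (54.30 − 1.76) / 6.02 = 52.54 / 6.02 = 8.7276.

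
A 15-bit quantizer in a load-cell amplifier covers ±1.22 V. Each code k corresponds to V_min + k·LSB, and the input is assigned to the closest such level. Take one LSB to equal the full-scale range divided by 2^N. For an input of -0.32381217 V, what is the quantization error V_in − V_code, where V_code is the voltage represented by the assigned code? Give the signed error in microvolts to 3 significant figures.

+26.9 µV

Span: 1.22 V − (-1.22 V) = 2.44 V. LSB = 2.44 V / 2^15 ≈ 74.46 µV.
(-0.32381217 − (-1.22)) / LSB = 0.89618783 × 32768/2.44 = 12035.3618. Nearest integer: k = 12035.
Reconstructed level: -1.22 + 12035 × 2.44/32768 V = -0.32383911133 V.
Error = V_in − V_code = -0.32381217 − (-0.32383911133) = +26.9 µV.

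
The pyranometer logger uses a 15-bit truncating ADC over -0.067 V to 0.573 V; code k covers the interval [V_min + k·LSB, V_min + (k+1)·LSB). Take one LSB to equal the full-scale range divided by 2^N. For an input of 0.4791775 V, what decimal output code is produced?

27964

The full-scale span is 0.573 − (-0.067) = 0.64 V. LSB = 0.64 V / 2^15 ≈ 19.53 µV.
(V_in − V_min) × 2^15/range = (0.4791775 − (-0.067)) × 32768/0.64 = 27964.288.
Floor → code = 27964.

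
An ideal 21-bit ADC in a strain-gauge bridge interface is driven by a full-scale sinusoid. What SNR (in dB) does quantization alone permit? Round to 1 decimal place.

128.2 dB

Ideal quantization SNR: 6.02 × 21 + 1.76 dB = 128.2 dB.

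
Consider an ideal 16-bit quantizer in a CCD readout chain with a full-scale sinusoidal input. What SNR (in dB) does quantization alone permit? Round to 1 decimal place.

98.1 dB

SNR = 6.02·16 + 1.76 = 98.08 dB.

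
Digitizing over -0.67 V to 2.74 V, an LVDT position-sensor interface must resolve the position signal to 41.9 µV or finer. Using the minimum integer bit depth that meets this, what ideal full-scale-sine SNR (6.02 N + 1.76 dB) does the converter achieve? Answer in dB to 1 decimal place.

Full-scale range = 2.74 V − (-0.67 V) = 3.41 V.
Need 2^N ≥ 3.41 V / 41.9 µV = 81380 → N_min = 17.
SNR = 6.02 × 17 + 1.76 = 104.10 dB.

104.1 dB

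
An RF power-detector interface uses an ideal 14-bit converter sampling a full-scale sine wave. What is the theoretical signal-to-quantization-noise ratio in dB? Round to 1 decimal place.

86.0 dB

For an ideal N-bit converter with full-scale sine input, SNR = 6.02 N + 1.76 dB. SNR = 6.02 × 14 + 1.76 = 84.28 + 1.76 = 86.04 dB.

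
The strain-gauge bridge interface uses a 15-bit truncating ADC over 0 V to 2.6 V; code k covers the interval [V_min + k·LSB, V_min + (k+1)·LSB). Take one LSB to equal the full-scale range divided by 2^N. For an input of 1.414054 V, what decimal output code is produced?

Full-scale range = 2.6 V. LSB = 2.6 V / 2^15 ≈ 79.35 µV.
(V_in − V_min) × 2^15/range = (1.414054 − (0)) × 32768/2.6 = 17821.431.
Floor → code = 17821.

17821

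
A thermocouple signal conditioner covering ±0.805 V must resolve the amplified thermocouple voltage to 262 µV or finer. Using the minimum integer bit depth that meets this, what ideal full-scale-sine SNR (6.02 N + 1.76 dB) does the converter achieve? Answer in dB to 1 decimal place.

80.0 dB

Full-scale range = 0.805 V − (-0.805 V) = 1.61 V.
Levels needed ≥ 1.61/262 µV = 6145. 2^13 = 8192 suffices, so N_min = 13.
Ideal SNR at N = 13: 6.02·13 + 1.76 = 80.0 dB.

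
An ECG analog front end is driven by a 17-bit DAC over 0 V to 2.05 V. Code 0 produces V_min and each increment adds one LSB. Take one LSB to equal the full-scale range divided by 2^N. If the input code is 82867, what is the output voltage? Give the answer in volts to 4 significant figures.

1.296 V

Full-scale range = 2.05 V. LSB = 2.05 V / 2^17.
Output = V_min + (82867/131072) × range = 0 + 0.632225 × 2.05 V
      = 0 + 1.29606 = 1.29606 V.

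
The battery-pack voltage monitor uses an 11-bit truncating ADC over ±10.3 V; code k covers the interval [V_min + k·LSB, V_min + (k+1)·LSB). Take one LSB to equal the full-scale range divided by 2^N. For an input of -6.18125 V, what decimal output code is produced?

409

Full-scale range = 10.3 V − (-10.3 V) = 20.6 V. LSB = 20.6 V / 2^11 ≈ 10.06 mV.
(V_in − V_min) × 2^11/range = (-6.18125 − (-10.3)) × 2048/20.6 = 409.476.
Floor → code = 409.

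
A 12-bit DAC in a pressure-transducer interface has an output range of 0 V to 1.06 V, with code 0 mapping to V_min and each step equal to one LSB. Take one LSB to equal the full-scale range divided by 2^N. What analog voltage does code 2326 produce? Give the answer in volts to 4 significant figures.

V_FS = 1.06 V. LSB = 1.06 V / 2^12.
Output = V_min + (2326/4096) × range = 0 + 0.567871 × 1.06 V
      = 0 V + 0.601943 V = 0.601943 V.

0.6019 V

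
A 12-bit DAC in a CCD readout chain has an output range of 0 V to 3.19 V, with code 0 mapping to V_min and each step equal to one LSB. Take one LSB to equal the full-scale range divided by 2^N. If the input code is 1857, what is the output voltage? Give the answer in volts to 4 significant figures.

V_FS = 3.19 V. LSB = 3.19 V / 2^12.
V_out = 0 + 1857 × (3.19/4096) V
      = 0 + 1.44625 = 1.44625 V.

1.446 V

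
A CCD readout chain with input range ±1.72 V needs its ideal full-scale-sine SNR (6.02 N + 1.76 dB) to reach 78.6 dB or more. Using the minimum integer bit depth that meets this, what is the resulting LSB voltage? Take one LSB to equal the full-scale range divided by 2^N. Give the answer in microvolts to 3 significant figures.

420 µV

Full-scale range = 1.72 V − (-1.72 V) = 3.44 V.
6.02 N + 1.76 ≥ 78.6 gives N ≥ 12.764, so the minimum integer is 13.
LSB = 3.44 V / 2^13 = 420 µV.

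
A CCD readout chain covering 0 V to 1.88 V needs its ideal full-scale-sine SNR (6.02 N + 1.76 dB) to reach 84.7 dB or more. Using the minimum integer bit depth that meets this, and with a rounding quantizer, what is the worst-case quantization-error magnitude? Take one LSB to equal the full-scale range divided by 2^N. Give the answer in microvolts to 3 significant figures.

Full-scale range = 1.88 V.
Required N = ⌈(84.7 − 1.76)/6.02⌉ = ⌈13.777⌉ = 14.
Step size = 1.88/16384 V = 114.75 µV.
Max error for round-to-nearest is LSB/2 = 57.4 µV.

57.4 µV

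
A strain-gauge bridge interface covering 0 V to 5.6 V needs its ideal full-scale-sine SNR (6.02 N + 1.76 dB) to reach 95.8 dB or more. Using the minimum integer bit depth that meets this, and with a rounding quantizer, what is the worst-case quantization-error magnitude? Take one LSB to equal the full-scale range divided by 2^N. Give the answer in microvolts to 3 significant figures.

Range is 5.6 V.
6.02 N + 1.76 ≥ 95.8 gives N ≥ 15.621, so the minimum integer is 16.
LSB = 5.6 V / 2^16 = 85.449 µV.
Half an LSB is 42.7 µV.

42.7 µV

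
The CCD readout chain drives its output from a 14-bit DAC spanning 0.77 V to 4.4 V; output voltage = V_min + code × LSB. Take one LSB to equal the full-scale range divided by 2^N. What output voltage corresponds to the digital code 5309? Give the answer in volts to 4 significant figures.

Span: 4.4 V − (0.77 V) = 3.63 V. LSB = 3.63 V / 2^14.
V_out = 0.77 + 5309 × (3.63/16384) V
      = 0.77 + 1.17625 = 1.94625 V.

1.946 V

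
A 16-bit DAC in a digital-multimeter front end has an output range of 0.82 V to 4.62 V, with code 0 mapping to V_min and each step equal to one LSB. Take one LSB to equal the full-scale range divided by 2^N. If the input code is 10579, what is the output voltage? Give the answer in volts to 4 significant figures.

Span: 4.62 V − (0.82 V) = 3.8 V. LSB = 3.8 V / 2^16.
V_out = V_min + code × LSB = 0.82 V + 10579 × 3.8 V / 65536
      = 0.82 V + 0.613406 V = 1.43341 V.

1.433 V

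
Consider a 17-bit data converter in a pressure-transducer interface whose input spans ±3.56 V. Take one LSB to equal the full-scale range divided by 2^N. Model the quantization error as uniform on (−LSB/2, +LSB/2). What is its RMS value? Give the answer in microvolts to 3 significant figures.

15.7 µV

Range = 3.56 − (-3.56) = 7.12 V.
One LSB is 7.12 V / 131072 = 54.321 µV.
V_rms = LSB/√12 = 54.321 µV / √12 = 15.7 µV.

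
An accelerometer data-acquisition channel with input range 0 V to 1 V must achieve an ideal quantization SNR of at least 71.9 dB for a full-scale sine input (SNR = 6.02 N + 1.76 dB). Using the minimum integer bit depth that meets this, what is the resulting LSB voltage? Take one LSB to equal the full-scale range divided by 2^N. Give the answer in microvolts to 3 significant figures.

V_FS = 1 V.
Solving 6.02 N ≥ 71.9 − 1.76: N ≥ 11.651. Round up → N = 12.
One LSB is 1 V / 4096 = 244 µV.

244 µV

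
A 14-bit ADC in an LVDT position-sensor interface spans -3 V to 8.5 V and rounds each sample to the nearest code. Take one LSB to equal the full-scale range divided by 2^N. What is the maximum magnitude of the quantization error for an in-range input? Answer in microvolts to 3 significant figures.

Span: 8.5 V − (-3 V) = 11.5 V.
LSB = 11.5 V / 2^14 = 0.70190 mV.
A rounding quantizer has |error| ≤ LSB/2 = 351 µV.

351 µV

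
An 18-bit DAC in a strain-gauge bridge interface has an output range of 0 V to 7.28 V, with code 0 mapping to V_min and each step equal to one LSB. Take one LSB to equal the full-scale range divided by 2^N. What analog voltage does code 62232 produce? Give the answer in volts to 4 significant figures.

1.728 V

Span = 7.28 V. LSB = 7.28 V / 2^18.
V_out = V_min + code × LSB = 0 V + 62232 × 7.28 V / 262144
      = 0 + 1.72824 = 1.72824 V.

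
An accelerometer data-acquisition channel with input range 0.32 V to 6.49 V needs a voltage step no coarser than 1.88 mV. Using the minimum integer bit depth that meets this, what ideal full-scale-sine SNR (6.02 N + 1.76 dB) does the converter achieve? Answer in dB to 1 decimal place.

74.0 dB

Span: 6.49 V − (0.32 V) = 6.17 V.
Required number of levels: 6.17/1.88 mV = 3281.9; smallest N with 2^N ≥ that is 12.
SNR = 6.02 × 12 + 1.76 = 74.00 dB.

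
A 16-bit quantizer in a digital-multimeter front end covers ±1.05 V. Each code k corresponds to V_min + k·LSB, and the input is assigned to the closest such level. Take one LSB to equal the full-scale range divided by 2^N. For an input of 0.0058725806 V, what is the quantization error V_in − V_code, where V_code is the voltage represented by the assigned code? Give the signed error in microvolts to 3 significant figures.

+8.63 µV

Full-scale range = 1.05 V − (-1.05 V) = 2.1 V. LSB = 2.1 V / 2^16 ≈ 32.04 µV.
Position in LSBs: (0.0058725806 − (-1.05)) × 65536/2.1 = 32951.2693; rounding gives k = 32951.
V_code = -1.05 + (32951/65536) × 2.1 = 0.0058639526367 V.
Error = V_in − V_code = 0.0058725806 − (0.0058639526367) = +8.63 µV.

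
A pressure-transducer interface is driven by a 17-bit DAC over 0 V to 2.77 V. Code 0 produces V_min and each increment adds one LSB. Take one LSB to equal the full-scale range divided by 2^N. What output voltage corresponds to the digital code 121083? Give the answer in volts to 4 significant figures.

Range is 2.77 V. LSB = 2.77 V / 2^17.
Output = V_min + (121083/131072) × range = 0 + 0.923790 × 2.77 V
      = 0 V + 2.55890 V = 2.55890 V.

2.559 V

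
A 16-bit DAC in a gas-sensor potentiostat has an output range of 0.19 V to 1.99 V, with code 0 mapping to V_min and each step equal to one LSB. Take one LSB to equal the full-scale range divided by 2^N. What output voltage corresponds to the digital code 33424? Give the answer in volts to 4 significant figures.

1.108 V

The full-scale span is 1.99 − (0.19) = 1.8 V. LSB = 1.8 V / 2^16.
V_out = 0.19 + 33424 × (1.8/65536) V
      = 0.19 + 0.918018 = 1.10802 V.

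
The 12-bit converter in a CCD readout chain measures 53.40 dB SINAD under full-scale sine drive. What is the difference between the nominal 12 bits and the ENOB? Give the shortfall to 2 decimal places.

3.42 bits

N_eff = (53.40 − 1.76)/6.02 = 8.5781 bits.
12 − 8.5781 = 3.42 bits below nominal.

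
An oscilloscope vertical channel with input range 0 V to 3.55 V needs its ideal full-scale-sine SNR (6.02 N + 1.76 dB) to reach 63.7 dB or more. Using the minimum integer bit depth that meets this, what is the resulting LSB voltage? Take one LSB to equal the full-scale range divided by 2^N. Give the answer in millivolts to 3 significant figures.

1.73 mV

V_FS = 3.55 V.
N ≥ (63.7 − 1.76)/6.02 = 10.289 → N_min = 11.
LSB = 3.55 V / 2^11 = 1.73 mV.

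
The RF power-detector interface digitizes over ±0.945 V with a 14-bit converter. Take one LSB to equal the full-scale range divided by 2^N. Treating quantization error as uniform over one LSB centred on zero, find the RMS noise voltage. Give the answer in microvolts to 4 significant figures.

33.30 µV

Range = 0.945 − (-0.945) = 1.89 V.
One LSB is 1.89 V / 16384 = 115.356 µV.
V_rms = LSB/√12 = 115.356 µV / √12 = 33.30 µV.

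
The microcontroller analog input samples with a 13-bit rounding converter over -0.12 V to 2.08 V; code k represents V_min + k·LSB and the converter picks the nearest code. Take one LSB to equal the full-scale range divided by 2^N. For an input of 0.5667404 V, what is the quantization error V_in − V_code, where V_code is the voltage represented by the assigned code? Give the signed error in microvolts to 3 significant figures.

+46.1 µV

Full-scale range = 2.08 V − (-0.12 V) = 2.2 V. LSB = 2.2 V / 2^13 ≈ 268.6 µV.
(0.5667404 − (-0.12)) / LSB = 0.6867404 × 8192/2.2 = 2557.1715. Nearest integer: k = 2557.
V_code = V_min + k × range/2^13 = -0.12 + 2557 × 2.2/8192 = 0.5666943359 V.
Error = V_in − V_code = 0.5667404 − (0.5666943359) = +46.1 µV.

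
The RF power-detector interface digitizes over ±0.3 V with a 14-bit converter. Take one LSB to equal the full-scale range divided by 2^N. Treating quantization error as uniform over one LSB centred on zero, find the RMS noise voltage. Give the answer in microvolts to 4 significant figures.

10.57 µV

Full-scale range = 0.3 V − (-0.3 V) = 0.6 V.
One LSB is 0.6 V / 16384 = 36.6211 µV.
σ_q = LSB/√12 = 36.6211 µV/3.4641 = 10.57 µV.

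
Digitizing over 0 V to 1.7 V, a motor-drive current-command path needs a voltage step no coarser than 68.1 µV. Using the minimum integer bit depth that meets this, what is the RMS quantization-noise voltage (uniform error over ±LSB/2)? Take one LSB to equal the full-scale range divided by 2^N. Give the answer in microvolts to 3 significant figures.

15.0 µV

V_FS = 1.7 V.
Need 2^N ≥ 1.7 V / 68.1 µV = 24960 → N_min = 15.
One LSB is 1.7 V / 32768 = 51.880 µV.
RMS noise = LSB/√12 = 15.0 µV.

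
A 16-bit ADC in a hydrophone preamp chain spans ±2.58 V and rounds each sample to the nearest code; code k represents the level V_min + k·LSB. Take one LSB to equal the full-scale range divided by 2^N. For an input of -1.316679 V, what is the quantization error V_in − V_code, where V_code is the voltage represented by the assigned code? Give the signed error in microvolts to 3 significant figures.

+12.3 µV

Range = 2.58 − (-2.58) = 5.16 V. LSB = 5.16 V / 2^16 ≈ 78.74 µV.
Position in LSBs: (-1.316679 − (-2.58)) × 65536/5.16 = 16045.1560; rounding gives k = 16045.
V_code = V_min + k × range/2^16 = -2.58 + 16045 × 5.16/65536 = -1.3166912842 V.
Error = V_in − V_code = -1.316679 − (-1.3166912842) = +12.3 µV.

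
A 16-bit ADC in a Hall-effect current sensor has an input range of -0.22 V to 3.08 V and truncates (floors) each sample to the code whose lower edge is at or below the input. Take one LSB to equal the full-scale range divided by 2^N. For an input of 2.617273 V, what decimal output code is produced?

56346

Span: 3.08 V − (-0.22 V) = 3.3 V. LSB = 3.3 V / 2^16 ≈ 50.35 µV.
(V_in − V_min) × 2^16/range = (2.617273 − (-0.22)) × 65536/3.3 = 56346.522.
Floor → code = 56346.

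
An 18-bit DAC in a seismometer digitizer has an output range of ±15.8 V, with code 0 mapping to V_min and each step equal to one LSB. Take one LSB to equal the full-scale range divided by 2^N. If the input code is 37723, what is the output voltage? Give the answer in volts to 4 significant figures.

Span: 15.8 V − (-15.8 V) = 31.6 V. LSB = 31.6 V / 2^18.
Output = V_min + (37723/262144) × range = -15.8 + 0.143902 × 31.6 V
      = -15.8 V + 4.54730 V = -11.2527 V.

-11.25 V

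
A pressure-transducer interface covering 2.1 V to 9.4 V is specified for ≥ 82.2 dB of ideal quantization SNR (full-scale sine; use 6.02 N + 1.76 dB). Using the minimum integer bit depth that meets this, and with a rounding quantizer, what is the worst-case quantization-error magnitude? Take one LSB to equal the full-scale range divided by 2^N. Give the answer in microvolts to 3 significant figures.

223 µV

Span: 9.4 V − (2.1 V) = 7.3 V.
Solving 6.02 N ≥ 82.2 − 1.76: N ≥ 13.362. Round up → N = 14.
LSB = 7.3 V ÷ 2^14 = 7.3/16384 V = 445.56 µV.
|e|_max = LSB/2 = 223 µV.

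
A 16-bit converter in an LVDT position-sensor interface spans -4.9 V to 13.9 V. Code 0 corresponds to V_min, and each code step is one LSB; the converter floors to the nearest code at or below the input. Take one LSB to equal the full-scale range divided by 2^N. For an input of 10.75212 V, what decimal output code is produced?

Span: 13.9 V − (-4.9 V) = 18.8 V. LSB = 18.8 V / 2^16 ≈ 286.9 µV.
(V_in − V_min) × 2^16/range = (10.75212 − (-4.9)) × 65536/18.8 = 54562.624.
Floor → code = 54562.

54562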